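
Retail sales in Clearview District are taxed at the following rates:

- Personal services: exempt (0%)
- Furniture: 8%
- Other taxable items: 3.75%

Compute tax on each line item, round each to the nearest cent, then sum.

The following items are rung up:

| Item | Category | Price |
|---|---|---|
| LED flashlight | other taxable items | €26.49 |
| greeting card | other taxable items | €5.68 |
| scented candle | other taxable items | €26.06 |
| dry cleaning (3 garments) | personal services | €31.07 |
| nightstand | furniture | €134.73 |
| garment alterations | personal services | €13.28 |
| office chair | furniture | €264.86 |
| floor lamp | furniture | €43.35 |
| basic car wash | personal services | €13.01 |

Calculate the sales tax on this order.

LED flashlight €26.49: other taxable items → 3.75% → €0.99
Greeting card €5.68: other taxable items → 3.75% → €0.21
Scented candle €26.06: other taxable items → 3.75% → €0.98
Dry cleaning (3 garments) €31.07: personal services → 0% → €0.00
Nightstand €134.73: furniture → 8% → €10.78
Garment alterations €13.28: personal services → 0% → €0.00
Office chair €264.86: furniture → 8% → €21.19
Floor lamp €43.35: furniture → 8% → €3.47
Basic car wash €13.01: personal services → 0% → €0.00
Total tax = €0.99 + €0.21 + €0.98 + €10.78 + €21.19 + €3.47 = €37.62

€37.62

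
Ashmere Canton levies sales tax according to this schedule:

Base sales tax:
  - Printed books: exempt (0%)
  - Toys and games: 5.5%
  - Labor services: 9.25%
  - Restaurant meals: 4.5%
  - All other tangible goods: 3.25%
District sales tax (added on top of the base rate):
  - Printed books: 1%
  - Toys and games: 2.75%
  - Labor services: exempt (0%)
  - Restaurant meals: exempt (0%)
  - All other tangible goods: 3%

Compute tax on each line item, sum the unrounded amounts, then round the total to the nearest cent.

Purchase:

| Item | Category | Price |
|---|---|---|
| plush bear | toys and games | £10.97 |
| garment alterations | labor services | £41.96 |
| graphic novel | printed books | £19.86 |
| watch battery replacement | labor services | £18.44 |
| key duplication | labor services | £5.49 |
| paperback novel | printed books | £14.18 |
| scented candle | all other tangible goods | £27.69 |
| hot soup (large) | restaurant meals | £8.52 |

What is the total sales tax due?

Plush bear £10.97: toys and games → 5.5% + 2.75% district = 8.25% → £0.905025
Garment alterations £41.96: labor services → 9.25% + 0% district = 9.25% → £3.8813
Graphic novel £19.86: printed books → 0% + 1% district = 1% → £0.1986
Watch battery replacement £18.44: labor services → 9.25% + 0% district = 9.25% → £1.7057
Key duplication £5.49: labor services → 9.25% + 0% district = 9.25% → £0.507825
Paperback novel £14.18: printed books → 0% + 1% district = 1% → £0.1418
Scented candle £27.69: all other tangible goods → 3.25% + 3% district = 6.25% → £1.730625
Hot soup (large) £8.52: restaurant meals → 4.5% + 0% district = 4.5% → £0.3834
Unrounded tax sum = £9.454275 → £9.45

£9.45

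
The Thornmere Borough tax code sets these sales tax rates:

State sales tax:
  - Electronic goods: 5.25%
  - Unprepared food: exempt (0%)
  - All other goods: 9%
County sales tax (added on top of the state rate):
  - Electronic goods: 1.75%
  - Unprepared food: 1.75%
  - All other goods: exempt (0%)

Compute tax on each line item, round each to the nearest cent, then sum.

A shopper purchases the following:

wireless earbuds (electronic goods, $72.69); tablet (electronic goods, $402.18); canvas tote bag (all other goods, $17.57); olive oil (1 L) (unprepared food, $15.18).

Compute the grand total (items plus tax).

$542.71

Wireless earbuds $72.69: electronic goods → 5.25% + 1.75% county = 7% → $5.09
Tablet $402.18: electronic goods → 5.25% + 1.75% county = 7% → $28.15
Canvas tote bag $17.57: all other goods → 9% + 0% county = 9% → $1.58
Olive oil (1 L) $15.18: unprepared food → 0% + 1.75% county = 1.75% → $0.27
Subtotal = $507.62; tax = $35.09; total due = $542.71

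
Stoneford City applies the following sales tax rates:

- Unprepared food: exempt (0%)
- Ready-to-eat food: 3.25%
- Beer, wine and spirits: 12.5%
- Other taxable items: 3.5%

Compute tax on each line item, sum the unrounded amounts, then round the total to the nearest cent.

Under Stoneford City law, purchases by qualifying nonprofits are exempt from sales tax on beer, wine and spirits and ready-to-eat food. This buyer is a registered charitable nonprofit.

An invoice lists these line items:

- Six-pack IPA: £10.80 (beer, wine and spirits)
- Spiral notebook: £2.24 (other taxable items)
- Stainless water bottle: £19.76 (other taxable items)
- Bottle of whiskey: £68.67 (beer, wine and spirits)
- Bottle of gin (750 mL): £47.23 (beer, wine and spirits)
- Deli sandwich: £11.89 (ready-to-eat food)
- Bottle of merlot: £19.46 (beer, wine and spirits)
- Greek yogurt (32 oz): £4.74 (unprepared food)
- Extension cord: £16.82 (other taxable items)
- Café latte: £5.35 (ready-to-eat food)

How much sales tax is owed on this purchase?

£1.36

Six-pack IPA £10.80: beer, wine and spirits, buyer-exempt → 0% → £0.00
Spiral notebook £2.24: other taxable items → 3.5% → £0.0784
Stainless water bottle £19.76: other taxable items → 3.5% → £0.6916
Bottle of whiskey £68.67: beer, wine and spirits, buyer-exempt → 0% → £0.00
Bottle of gin (750 mL) £47.23: beer, wine and spirits, buyer-exempt → 0% → £0.00
Deli sandwich £11.89: ready-to-eat food, buyer-exempt → 0% → £0.00
Bottle of merlot £19.46: beer, wine and spirits, buyer-exempt → 0% → £0.00
Greek yogurt (32 oz) £4.74: unprepared food → 0% → £0.00
Extension cord £16.82: other taxable items → 3.5% → £0.5887
Café latte £5.35: ready-to-eat food, buyer-exempt → 0% → £0.00
Unrounded tax sum = £1.3587 → £1.36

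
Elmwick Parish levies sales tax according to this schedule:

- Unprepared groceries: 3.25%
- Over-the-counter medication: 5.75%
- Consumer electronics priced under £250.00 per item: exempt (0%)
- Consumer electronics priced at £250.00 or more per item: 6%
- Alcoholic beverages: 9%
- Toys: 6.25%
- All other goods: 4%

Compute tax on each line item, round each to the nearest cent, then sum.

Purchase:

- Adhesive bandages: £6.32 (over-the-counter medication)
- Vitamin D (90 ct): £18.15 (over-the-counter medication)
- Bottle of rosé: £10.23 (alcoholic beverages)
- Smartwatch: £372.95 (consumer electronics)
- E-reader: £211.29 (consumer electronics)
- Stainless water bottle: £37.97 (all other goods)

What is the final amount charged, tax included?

£683.13

Adhesive bandages £6.32: over-the-counter medication → 5.75% → £0.36
Vitamin D (90 ct) £18.15: over-the-counter medication → 5.75% → £1.04
Bottle of rosé £10.23: alcoholic beverages → 9% → £0.92
Smartwatch £372.95: consumer electronics, £250.00 or more → 6% → £22.38
E-reader £211.29: consumer electronics, under £250.00 → 0% → £0.00
Stainless water bottle £37.97: all other goods → 4% → £1.52
Subtotal = £656.91; tax = £26.22; total due = £683.13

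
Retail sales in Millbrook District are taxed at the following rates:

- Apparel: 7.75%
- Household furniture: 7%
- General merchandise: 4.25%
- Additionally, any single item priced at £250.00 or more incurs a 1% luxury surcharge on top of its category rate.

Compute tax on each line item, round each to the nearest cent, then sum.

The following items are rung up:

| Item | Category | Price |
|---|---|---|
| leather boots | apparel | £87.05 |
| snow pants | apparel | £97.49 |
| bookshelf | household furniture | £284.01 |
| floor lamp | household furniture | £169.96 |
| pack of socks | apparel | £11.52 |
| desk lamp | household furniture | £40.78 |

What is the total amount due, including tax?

Leather boots £87.05: apparel → 7.75% → £6.75
Snow pants £97.49: apparel → 7.75% → £7.56
Bookshelf £284.01: household furniture → 7% + 1% surcharge = 8% → £22.72
Floor lamp £169.96: household furniture → 7% → £11.90
Pack of socks £11.52: apparel → 7.75% → £0.89
Desk lamp £40.78: household furniture → 7% → £2.85
Subtotal = £690.81; tax = £52.67; total due = £743.48

£743.48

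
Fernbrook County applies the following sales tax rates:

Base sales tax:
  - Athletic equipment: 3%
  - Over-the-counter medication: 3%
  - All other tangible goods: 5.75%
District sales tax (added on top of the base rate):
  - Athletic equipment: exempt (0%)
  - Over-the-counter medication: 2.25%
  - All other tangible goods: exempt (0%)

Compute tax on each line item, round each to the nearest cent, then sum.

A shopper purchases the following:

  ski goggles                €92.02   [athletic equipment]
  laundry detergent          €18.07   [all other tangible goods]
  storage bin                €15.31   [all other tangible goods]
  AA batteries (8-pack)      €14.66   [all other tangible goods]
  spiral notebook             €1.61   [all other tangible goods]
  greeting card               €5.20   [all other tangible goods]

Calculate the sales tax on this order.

Ski goggles €92.02: athletic equipment → 3% + 0% district = 3% → €2.76
Laundry detergent €18.07: all other tangible goods → 5.75% + 0% district = 5.75% → €1.04
Storage bin €15.31: all other tangible goods → 5.75% + 0% district = 5.75% → €0.88
AA batteries (8-pack) €14.66: all other tangible goods → 5.75% + 0% district = 5.75% → €0.84
Spiral notebook €1.61: all other tangible goods → 5.75% + 0% district = 5.75% → €0.09
Greeting card €5.20: all other tangible goods → 5.75% + 0% district = 5.75% → €0.30
Total tax = €2.76 + €1.04 + €0.88 + €0.84 + €0.09 + €0.30 = €5.91

€5.91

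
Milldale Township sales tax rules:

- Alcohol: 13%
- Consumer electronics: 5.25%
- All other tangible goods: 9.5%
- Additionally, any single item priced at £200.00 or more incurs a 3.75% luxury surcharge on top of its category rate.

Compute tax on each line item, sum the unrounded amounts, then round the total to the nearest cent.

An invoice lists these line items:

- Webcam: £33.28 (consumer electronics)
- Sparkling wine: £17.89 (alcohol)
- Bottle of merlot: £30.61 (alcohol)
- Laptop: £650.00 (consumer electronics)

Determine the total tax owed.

£66.55

Webcam £33.28: consumer electronics → 5.25% → £1.7472
Sparkling wine £17.89: alcohol → 13% → £2.3257
Bottle of merlot £30.61: alcohol → 13% → £3.9793
Laptop £650.00: consumer electronics → 5.25% + 3.75% surcharge = 9% → £58.50
Unrounded tax sum = £66.5522 → £66.55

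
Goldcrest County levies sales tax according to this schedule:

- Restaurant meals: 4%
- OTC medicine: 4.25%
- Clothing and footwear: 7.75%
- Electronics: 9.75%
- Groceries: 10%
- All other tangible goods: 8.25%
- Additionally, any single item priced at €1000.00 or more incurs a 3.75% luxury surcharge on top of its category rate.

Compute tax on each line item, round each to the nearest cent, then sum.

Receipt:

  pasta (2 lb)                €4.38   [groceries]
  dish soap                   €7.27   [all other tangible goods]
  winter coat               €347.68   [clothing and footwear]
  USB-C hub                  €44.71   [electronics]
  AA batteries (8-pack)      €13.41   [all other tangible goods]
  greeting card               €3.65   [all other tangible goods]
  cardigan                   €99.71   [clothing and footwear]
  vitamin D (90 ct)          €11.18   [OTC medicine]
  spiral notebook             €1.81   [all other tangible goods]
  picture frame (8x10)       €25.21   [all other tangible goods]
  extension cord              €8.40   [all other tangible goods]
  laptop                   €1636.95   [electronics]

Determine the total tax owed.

€265.88

Pasta (2 lb) €4.38: groceries → 10% → €0.44
Dish soap €7.27: all other tangible goods → 8.25% → €0.60
Winter coat €347.68: clothing and footwear → 7.75% → €26.95
USB-C hub €44.71: electronics → 9.75% → €4.36
AA batteries (8-pack) €13.41: all other tangible goods → 8.25% → €1.11
Greeting card €3.65: all other tangible goods → 8.25% → €0.30
Cardigan €99.71: clothing and footwear → 7.75% → €7.73
Vitamin D (90 ct) €11.18: OTC medicine → 4.25% → €0.48
Spiral notebook €1.81: all other tangible goods → 8.25% → €0.15
Picture frame (8x10) €25.21: all other tangible goods → 8.25% → €2.08
Extension cord €8.40: all other tangible goods → 8.25% → €0.69
Laptop €1636.95: electronics → 9.75% + 3.75% surcharge = 13.5% → €220.99
Total tax = €0.44 + €0.60 + €26.95 + €4.36 + €1.11 + €0.30 + €7.73 + €0.48 + €0.15 + €2.08 + €0.69 + €220.99 = €265.88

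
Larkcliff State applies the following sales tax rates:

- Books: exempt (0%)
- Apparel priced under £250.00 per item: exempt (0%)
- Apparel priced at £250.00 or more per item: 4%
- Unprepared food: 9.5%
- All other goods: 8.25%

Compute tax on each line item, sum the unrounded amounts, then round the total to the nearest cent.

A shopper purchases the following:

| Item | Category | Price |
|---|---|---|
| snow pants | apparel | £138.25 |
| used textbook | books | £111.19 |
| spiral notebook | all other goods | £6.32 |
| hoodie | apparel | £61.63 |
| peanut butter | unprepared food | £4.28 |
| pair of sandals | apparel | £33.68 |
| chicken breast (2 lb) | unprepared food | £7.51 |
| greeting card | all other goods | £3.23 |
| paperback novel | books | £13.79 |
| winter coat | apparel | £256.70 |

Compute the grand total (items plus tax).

£648.76

Snow pants £138.25: apparel, under £250.00 → 0% → £0.00
Used textbook £111.19: books → 0% → £0.00
Spiral notebook £6.32: all other goods → 8.25% → £0.5214
Hoodie £61.63: apparel, under £250.00 → 0% → £0.00
Peanut butter £4.28: unprepared food → 9.5% → £0.4066
Pair of sandals £33.68: apparel, under £250.00 → 0% → £0.00
Chicken breast (2 lb) £7.51: unprepared food → 9.5% → £0.71345
Greeting card £3.23: all other goods → 8.25% → £0.266475
Paperback novel £13.79: books → 0% → £0.00
Winter coat £256.70: apparel, £250.00 or more → 4% → £10.268
Subtotal = £636.58; unrounded tax = £12.175925 → £12.18; total due = £648.76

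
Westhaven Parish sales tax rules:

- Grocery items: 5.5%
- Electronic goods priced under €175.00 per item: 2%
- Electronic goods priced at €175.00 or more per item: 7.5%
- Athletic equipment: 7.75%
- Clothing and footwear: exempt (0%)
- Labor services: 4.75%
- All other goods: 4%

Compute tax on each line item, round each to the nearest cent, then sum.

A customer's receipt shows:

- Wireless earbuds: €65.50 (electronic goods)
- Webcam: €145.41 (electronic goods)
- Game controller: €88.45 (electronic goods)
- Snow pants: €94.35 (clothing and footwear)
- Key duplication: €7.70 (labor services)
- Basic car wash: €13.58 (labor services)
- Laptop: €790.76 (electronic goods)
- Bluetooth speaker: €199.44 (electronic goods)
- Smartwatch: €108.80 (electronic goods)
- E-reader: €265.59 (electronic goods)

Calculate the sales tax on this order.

Wireless earbuds €65.50: electronic goods, under €175.00 → 2% → €1.31
Webcam €145.41: electronic goods, under €175.00 → 2% → €2.91
Game controller €88.45: electronic goods, under €175.00 → 2% → €1.77
Snow pants €94.35: clothing and footwear → 0% → €0.00
Key duplication €7.70: labor services → 4.75% → €0.37
Basic car wash €13.58: labor services → 4.75% → €0.65
Laptop €790.76: electronic goods, €175.00 or more → 7.5% → €59.31
Bluetooth speaker €199.44: electronic goods, €175.00 or more → 7.5% → €14.96
Smartwatch €108.80: electronic goods, under €175.00 → 2% → €2.18
E-reader €265.59: electronic goods, €175.00 or more → 7.5% → €19.92
Total tax = €1.31 + €2.91 + €1.77 + €0.37 + €0.65 + €59.31 + €14.96 + €2.18 + €19.92 = €103.38

€103.38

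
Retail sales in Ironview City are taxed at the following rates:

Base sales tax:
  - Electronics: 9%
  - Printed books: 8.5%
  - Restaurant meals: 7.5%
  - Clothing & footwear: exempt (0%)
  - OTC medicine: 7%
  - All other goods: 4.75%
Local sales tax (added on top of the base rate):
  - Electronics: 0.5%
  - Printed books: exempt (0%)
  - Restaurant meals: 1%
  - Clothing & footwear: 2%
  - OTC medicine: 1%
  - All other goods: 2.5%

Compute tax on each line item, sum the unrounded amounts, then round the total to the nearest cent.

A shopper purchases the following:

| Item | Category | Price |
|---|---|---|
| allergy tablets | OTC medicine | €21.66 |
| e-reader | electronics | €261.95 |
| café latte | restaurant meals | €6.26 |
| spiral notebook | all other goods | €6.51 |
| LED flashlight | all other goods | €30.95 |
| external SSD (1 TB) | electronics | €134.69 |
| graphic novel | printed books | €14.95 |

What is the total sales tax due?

€43.93

Allergy tablets €21.66: OTC medicine → 7% + 1% local = 8% → €1.7328
E-reader €261.95: electronics → 9% + 0.5% local = 9.5% → €24.88525
Café latte €6.26: restaurant meals → 7.5% + 1% local = 8.5% → €0.5321
Spiral notebook €6.51: all other goods → 4.75% + 2.5% local = 7.25% → €0.471975
LED flashlight €30.95: all other goods → 4.75% + 2.5% local = 7.25% → €2.243875
External SSD (1 TB) €134.69: electronics → 9% + 0.5% local = 9.5% → €12.79555
Graphic novel €14.95: printed books → 8.5% + 0% local = 8.5% → €1.27075
Unrounded tax sum = €43.9323 → €43.93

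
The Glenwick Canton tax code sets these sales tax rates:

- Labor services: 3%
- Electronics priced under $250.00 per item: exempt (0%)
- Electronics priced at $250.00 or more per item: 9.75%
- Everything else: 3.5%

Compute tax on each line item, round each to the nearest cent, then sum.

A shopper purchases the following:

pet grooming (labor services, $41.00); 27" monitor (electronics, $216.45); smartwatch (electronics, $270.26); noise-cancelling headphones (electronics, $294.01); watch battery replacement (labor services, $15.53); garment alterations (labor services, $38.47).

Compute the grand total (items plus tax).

Pet grooming $41.00: labor services → 3% → $1.23
27" monitor $216.45: electronics, under $250.00 → 0% → $0.00
Smartwatch $270.26: electronics, $250.00 or more → 9.75% → $26.35
Noise-cancelling headphones $294.01: electronics, $250.00 or more → 9.75% → $28.67
Watch battery replacement $15.53: labor services → 3% → $0.47
Garment alterations $38.47: labor services → 3% → $1.15
Subtotal = $875.72; tax = $57.87; total due = $933.59

$933.59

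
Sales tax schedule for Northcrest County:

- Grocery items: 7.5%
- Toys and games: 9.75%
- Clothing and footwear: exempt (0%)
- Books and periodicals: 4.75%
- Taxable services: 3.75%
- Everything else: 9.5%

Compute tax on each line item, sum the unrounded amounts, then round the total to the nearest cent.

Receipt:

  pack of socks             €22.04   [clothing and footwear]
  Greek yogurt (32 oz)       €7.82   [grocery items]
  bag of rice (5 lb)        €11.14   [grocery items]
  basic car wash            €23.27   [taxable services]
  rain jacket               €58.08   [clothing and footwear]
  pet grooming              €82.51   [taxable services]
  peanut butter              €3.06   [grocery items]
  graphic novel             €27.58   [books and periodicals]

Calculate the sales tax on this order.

Pack of socks €22.04: clothing and footwear → 0% → €0.00
Greek yogurt (32 oz) €7.82: grocery items → 7.5% → €0.5865
Bag of rice (5 lb) €11.14: grocery items → 7.5% → €0.8355
Basic car wash €23.27: taxable services → 3.75% → €0.872625
Rain jacket €58.08: clothing and footwear → 0% → €0.00
Pet grooming €82.51: taxable services → 3.75% → €3.094125
Peanut butter €3.06: grocery items → 7.5% → €0.2295
Graphic novel €27.58: books and periodicals → 4.75% → €1.31005
Unrounded tax sum = €6.9283 → €6.93

€6.93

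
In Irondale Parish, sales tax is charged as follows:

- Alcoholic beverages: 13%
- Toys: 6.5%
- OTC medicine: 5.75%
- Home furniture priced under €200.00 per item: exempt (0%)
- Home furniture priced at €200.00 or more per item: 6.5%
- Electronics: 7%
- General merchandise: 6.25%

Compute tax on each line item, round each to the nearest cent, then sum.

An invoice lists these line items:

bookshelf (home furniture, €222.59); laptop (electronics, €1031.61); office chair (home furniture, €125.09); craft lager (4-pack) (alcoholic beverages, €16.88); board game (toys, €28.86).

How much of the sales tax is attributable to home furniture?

€14.47

Bookshelf €222.59: home furniture, €200.00 or more → 6.5% → €14.47
Office chair €125.09: home furniture, under €200.00 → 0% → €0.00
Tax on home furniture = €14.47 + €0.00 = €14.47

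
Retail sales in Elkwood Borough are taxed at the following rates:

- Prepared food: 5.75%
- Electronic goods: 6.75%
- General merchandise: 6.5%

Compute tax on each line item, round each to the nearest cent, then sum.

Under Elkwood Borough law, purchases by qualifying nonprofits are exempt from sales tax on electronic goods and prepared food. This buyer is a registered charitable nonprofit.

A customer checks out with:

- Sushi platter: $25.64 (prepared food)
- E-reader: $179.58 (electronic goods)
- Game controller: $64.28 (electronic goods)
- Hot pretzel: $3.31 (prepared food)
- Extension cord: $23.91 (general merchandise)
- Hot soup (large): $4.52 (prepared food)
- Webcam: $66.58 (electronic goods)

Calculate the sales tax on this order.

Sushi platter $25.64: prepared food, buyer-exempt → 0% → $0.00
E-reader $179.58: electronic goods, buyer-exempt → 0% → $0.00
Game controller $64.28: electronic goods, buyer-exempt → 0% → $0.00
Hot pretzel $3.31: prepared food, buyer-exempt → 0% → $0.00
Extension cord $23.91: general merchandise → 6.5% → $1.55
Hot soup (large) $4.52: prepared food, buyer-exempt → 0% → $0.00
Webcam $66.58: electronic goods, buyer-exempt → 0% → $0.00
Total tax = $1.55

$1.55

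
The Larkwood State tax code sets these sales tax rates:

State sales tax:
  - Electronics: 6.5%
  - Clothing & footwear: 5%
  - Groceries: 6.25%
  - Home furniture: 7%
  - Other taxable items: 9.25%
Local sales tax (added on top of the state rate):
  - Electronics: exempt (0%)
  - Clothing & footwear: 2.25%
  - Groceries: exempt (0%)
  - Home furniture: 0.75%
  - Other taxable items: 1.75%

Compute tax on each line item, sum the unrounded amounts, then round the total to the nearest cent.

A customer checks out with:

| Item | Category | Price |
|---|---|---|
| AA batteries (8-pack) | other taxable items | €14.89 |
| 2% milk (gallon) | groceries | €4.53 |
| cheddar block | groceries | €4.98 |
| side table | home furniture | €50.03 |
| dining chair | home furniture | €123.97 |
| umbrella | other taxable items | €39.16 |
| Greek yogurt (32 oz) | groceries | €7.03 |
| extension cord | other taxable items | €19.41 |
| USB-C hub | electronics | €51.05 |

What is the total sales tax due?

AA batteries (8-pack) €14.89: other taxable items → 9.25% + 1.75% local = 11% → €1.6379
2% milk (gallon) €4.53: groceries → 6.25% + 0% local = 6.25% → €0.283125
Cheddar block €4.98: groceries → 6.25% + 0% local = 6.25% → €0.31125
Side table €50.03: home furniture → 7% + 0.75% local = 7.75% → €3.877325
Dining chair €123.97: home furniture → 7% + 0.75% local = 7.75% → €9.607675
Umbrella €39.16: other taxable items → 9.25% + 1.75% local = 11% → €4.3076
Greek yogurt (32 oz) €7.03: groceries → 6.25% + 0% local = 6.25% → €0.439375
Extension cord €19.41: other taxable items → 9.25% + 1.75% local = 11% → €2.1351
USB-C hub €51.05: electronics → 6.5% + 0% local = 6.5% → €3.31825
Unrounded tax sum = €25.9176 → €25.92

€25.92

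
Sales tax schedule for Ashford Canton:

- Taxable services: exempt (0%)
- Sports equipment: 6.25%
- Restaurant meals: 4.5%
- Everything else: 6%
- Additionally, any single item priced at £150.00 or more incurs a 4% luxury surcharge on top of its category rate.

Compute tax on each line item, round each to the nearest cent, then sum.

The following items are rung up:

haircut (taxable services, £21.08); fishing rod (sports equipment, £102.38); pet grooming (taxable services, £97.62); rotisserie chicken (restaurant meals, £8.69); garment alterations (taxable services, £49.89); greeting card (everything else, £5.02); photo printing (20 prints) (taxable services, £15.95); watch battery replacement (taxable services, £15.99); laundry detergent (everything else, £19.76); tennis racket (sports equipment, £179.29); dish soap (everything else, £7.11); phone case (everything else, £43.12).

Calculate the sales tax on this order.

£29.68

Haircut £21.08: taxable services → 0% → £0.00
Fishing rod £102.38: sports equipment → 6.25% → £6.40
Pet grooming £97.62: taxable services → 0% → £0.00
Rotisserie chicken £8.69: restaurant meals → 4.5% → £0.39
Garment alterations £49.89: taxable services → 0% → £0.00
Greeting card £5.02: everything else → 6% → £0.30
Photo printing (20 prints) £15.95: taxable services → 0% → £0.00
Watch battery replacement £15.99: taxable services → 0% → £0.00
Laundry detergent £19.76: everything else → 6% → £1.19
Tennis racket £179.29: sports equipment → 6.25% + 4% surcharge = 10.25% → £18.38
Dish soap £7.11: everything else → 6% → £0.43
Phone case £43.12: everything else → 6% → £2.59
Total tax = £6.40 + £0.39 + £0.30 + £1.19 + £18.38 + £0.43 + £2.59 = £29.68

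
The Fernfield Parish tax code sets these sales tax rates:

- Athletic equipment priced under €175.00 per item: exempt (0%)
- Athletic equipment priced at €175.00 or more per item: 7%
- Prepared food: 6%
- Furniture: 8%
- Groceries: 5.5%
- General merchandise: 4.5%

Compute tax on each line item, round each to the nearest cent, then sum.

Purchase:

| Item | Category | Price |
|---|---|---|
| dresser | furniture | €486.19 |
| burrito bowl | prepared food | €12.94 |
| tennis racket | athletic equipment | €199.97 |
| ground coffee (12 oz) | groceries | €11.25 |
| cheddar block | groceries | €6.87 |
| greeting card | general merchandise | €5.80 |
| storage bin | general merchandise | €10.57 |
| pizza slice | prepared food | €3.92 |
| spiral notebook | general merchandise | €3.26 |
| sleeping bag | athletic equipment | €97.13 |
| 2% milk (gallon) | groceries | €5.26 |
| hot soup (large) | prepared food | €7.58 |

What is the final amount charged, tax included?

Dresser €486.19: furniture → 8% → €38.90
Burrito bowl €12.94: prepared food → 6% → €0.78
Tennis racket €199.97: athletic equipment, €175.00 or more → 7% → €14.00
Ground coffee (12 oz) €11.25: groceries → 5.5% → €0.62
Cheddar block €6.87: groceries → 5.5% → €0.38
Greeting card €5.80: general merchandise → 4.5% → €0.26
Storage bin €10.57: general merchandise → 4.5% → €0.48
Pizza slice €3.92: prepared food → 6% → €0.24
Spiral notebook €3.26: general merchandise → 4.5% → €0.15
Sleeping bag €97.13: athletic equipment, under €175.00 → 0% → €0.00
2% milk (gallon) €5.26: groceries → 5.5% → €0.29
Hot soup (large) €7.58: prepared food → 6% → €0.45
Subtotal = €850.74; tax = €56.55; total due = €907.29

€907.29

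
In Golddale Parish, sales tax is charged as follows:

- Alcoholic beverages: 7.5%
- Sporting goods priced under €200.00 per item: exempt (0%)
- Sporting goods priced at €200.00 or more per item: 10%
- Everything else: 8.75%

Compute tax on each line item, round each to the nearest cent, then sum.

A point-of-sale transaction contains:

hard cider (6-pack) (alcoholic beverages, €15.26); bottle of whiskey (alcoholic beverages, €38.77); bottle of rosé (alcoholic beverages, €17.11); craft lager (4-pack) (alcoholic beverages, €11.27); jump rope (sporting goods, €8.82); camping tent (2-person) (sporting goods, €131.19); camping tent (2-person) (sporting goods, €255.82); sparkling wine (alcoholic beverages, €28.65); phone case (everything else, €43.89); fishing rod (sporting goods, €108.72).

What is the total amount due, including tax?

€697.25

Hard cider (6-pack) €15.26: alcoholic beverages → 7.5% → €1.14
Bottle of whiskey €38.77: alcoholic beverages → 7.5% → €2.91
Bottle of rosé €17.11: alcoholic beverages → 7.5% → €1.28
Craft lager (4-pack) €11.27: alcoholic beverages → 7.5% → €0.85
Jump rope €8.82: sporting goods, under €200.00 → 0% → €0.00
Camping tent (2-person) €131.19: sporting goods, under €200.00 → 0% → €0.00
Camping tent (2-person) €255.82: sporting goods, €200.00 or more → 10% → €25.58
Sparkling wine €28.65: alcoholic beverages → 7.5% → €2.15
Phone case €43.89: everything else → 8.75% → €3.84
Fishing rod €108.72: sporting goods, under €200.00 → 0% → €0.00
Subtotal = €659.50; tax = €37.75; total due = €697.25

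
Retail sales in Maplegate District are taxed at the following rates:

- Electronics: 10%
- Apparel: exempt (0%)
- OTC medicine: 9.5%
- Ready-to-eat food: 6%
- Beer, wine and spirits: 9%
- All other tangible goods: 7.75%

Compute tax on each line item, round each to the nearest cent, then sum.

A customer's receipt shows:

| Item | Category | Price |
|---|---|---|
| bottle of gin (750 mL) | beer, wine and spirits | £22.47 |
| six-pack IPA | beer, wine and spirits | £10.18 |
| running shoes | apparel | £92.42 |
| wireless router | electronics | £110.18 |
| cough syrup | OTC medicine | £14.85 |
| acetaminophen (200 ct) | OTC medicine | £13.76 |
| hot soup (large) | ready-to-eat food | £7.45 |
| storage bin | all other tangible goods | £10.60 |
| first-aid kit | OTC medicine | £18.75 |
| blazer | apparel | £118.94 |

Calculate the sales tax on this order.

Bottle of gin (750 mL) £22.47: beer, wine and spirits → 9% → £2.02
Six-pack IPA £10.18: beer, wine and spirits → 9% → £0.92
Running shoes £92.42: apparel → 0% → £0.00
Wireless router £110.18: electronics → 10% → £11.02
Cough syrup £14.85: OTC medicine → 9.5% → £1.41
Acetaminophen (200 ct) £13.76: OTC medicine → 9.5% → £1.31
Hot soup (large) £7.45: ready-to-eat food → 6% → £0.45
Storage bin £10.60: all other tangible goods → 7.75% → £0.82
First-aid kit £18.75: OTC medicine → 9.5% → £1.78
Blazer £118.94: apparel → 0% → £0.00
Total tax = £2.02 + £0.92 + £11.02 + £1.41 + £1.31 + £0.45 + £0.82 + £1.78 = £19.73

£19.73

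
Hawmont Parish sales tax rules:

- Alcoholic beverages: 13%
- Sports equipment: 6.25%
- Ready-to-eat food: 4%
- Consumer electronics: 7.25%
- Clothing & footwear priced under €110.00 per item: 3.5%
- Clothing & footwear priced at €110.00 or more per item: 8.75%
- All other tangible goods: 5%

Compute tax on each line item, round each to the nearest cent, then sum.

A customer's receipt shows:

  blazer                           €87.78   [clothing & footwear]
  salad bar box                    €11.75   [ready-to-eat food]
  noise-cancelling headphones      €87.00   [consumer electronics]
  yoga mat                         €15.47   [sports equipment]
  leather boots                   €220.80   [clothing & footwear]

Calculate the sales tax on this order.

€30.14

Blazer €87.78: clothing & footwear, under €110.00 → 3.5% → €3.07
Salad bar box €11.75: ready-to-eat food → 4% → €0.47
Noise-cancelling headphones €87.00: consumer electronics → 7.25% → €6.31
Yoga mat €15.47: sports equipment → 6.25% → €0.97
Leather boots €220.80: clothing & footwear, €110.00 or more → 8.75% → €19.32
Total tax = €3.07 + €0.47 + €6.31 + €0.97 + €19.32 = €30.14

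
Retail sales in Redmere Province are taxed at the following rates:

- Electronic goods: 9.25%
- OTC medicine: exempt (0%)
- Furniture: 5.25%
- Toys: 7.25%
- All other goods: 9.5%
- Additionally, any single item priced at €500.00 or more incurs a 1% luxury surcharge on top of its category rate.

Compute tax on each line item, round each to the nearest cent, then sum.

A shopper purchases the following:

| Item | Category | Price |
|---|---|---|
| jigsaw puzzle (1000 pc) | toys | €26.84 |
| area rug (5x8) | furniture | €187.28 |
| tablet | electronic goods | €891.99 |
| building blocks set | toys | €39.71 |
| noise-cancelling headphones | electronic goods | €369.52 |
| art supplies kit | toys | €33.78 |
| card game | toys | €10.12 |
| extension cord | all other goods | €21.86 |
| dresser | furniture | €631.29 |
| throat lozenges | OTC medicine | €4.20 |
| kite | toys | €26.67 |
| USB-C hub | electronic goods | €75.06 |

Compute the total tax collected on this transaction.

€193.86

Jigsaw puzzle (1000 pc) €26.84: toys → 7.25% → €1.95
Area rug (5x8) €187.28: furniture → 5.25% → €9.83
Tablet €891.99: electronic goods → 9.25% + 1% surcharge = 10.25% → €91.43
Building blocks set €39.71: toys → 7.25% → €2.88
Noise-cancelling headphones €369.52: electronic goods → 9.25% → €34.18
Art supplies kit €33.78: toys → 7.25% → €2.45
Card game €10.12: toys → 7.25% → €0.73
Extension cord €21.86: all other goods → 9.5% → €2.08
Dresser €631.29: furniture → 5.25% + 1% surcharge = 6.25% → €39.46
Throat lozenges €4.20: OTC medicine → 0% → €0.00
Kite €26.67: toys → 7.25% → €1.93
USB-C hub €75.06: electronic goods → 9.25% → €6.94
Total tax = €1.95 + €9.83 + €91.43 + €2.88 + €34.18 + €2.45 + €0.73 + €2.08 + €39.46 + €1.93 + €6.94 = €193.86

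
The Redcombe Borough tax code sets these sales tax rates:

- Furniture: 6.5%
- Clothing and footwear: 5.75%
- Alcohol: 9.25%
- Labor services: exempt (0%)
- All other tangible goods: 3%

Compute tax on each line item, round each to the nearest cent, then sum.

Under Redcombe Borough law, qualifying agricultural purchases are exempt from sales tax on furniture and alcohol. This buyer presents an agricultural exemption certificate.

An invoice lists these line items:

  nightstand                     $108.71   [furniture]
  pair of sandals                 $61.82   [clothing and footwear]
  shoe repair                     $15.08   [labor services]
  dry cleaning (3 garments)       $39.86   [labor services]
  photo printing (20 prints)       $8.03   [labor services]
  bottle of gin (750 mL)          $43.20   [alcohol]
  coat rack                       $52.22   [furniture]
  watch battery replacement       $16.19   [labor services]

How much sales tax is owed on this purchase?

$3.55

Nightstand $108.71: furniture, buyer-exempt → 0% → $0.00
Pair of sandals $61.82: clothing and footwear → 5.75% → $3.55
Shoe repair $15.08: labor services → 0% → $0.00
Dry cleaning (3 garments) $39.86: labor services → 0% → $0.00
Photo printing (20 prints) $8.03: labor services → 0% → $0.00
Bottle of gin (750 mL) $43.20: alcohol, buyer-exempt → 0% → $0.00
Coat rack $52.22: furniture, buyer-exempt → 0% → $0.00
Watch battery replacement $16.19: labor services → 0% → $0.00
Total tax = $3.55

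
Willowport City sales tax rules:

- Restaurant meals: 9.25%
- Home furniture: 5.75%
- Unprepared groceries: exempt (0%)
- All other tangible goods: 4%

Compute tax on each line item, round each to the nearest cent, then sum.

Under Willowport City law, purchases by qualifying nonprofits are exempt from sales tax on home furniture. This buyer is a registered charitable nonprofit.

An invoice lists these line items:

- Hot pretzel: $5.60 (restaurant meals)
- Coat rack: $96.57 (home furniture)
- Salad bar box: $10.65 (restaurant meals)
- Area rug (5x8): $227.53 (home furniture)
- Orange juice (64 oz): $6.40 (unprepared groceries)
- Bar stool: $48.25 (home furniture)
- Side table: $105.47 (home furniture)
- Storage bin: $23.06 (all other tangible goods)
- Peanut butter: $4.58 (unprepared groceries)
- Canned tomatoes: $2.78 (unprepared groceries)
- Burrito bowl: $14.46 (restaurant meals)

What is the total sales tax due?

$3.77

Hot pretzel $5.60: restaurant meals → 9.25% → $0.52
Coat rack $96.57: home furniture, buyer-exempt → 0% → $0.00
Salad bar box $10.65: restaurant meals → 9.25% → $0.99
Area rug (5x8) $227.53: home furniture, buyer-exempt → 0% → $0.00
Orange juice (64 oz) $6.40: unprepared groceries → 0% → $0.00
Bar stool $48.25: home furniture, buyer-exempt → 0% → $0.00
Side table $105.47: home furniture, buyer-exempt → 0% → $0.00
Storage bin $23.06: all other tangible goods → 4% → $0.92
Peanut butter $4.58: unprepared groceries → 0% → $0.00
Canned tomatoes $2.78: unprepared groceries → 0% → $0.00
Burrito bowl $14.46: restaurant meals → 9.25% → $1.34
Total tax = $0.52 + $0.99 + $0.92 + $1.34 = $3.77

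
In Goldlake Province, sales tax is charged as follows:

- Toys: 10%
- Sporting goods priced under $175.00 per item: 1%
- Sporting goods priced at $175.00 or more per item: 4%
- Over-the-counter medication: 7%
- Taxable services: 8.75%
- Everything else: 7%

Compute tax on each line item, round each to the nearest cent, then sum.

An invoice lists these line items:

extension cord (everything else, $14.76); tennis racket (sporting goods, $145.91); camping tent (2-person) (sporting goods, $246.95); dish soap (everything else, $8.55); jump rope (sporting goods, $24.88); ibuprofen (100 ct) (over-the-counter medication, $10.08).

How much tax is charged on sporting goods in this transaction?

Tennis racket $145.91: sporting goods, under $175.00 → 1% → $1.46
Camping tent (2-person) $246.95: sporting goods, $175.00 or more → 4% → $9.88
Jump rope $24.88: sporting goods, under $175.00 → 1% → $0.25
Tax on sporting goods = $1.46 + $9.88 + $0.25 = $11.59

$11.59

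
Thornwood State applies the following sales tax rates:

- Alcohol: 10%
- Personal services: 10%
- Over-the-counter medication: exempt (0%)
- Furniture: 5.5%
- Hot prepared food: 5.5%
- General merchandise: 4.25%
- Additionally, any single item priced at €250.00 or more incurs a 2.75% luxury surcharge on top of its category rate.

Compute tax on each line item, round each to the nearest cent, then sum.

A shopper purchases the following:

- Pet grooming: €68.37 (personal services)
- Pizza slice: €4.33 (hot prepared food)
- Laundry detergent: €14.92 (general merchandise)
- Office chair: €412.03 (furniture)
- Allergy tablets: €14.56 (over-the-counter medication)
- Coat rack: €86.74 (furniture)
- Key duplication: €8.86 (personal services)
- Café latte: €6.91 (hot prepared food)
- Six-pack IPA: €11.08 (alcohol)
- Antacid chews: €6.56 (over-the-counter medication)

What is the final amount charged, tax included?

€683.21

Pet grooming €68.37: personal services → 10% → €6.84
Pizza slice €4.33: hot prepared food → 5.5% → €0.24
Laundry detergent €14.92: general merchandise → 4.25% → €0.63
Office chair €412.03: furniture → 5.5% + 2.75% surcharge = 8.25% → €33.99
Allergy tablets €14.56: over-the-counter medication → 0% → €0.00
Coat rack €86.74: furniture → 5.5% → €4.77
Key duplication €8.86: personal services → 10% → €0.89
Café latte €6.91: hot prepared food → 5.5% → €0.38
Six-pack IPA €11.08: alcohol → 10% → €1.11
Antacid chews €6.56: over-the-counter medication → 0% → €0.00
Subtotal = €634.36; tax = €48.85; total due = €683.21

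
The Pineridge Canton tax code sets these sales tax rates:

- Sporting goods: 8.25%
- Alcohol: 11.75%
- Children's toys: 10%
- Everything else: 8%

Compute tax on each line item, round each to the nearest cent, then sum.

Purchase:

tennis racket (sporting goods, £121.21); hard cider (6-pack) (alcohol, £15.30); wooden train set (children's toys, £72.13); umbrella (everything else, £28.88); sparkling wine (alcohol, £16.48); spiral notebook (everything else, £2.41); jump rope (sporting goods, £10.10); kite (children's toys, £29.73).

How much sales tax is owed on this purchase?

£27.25

Tennis racket £121.21: sporting goods → 8.25% → £10.00
Hard cider (6-pack) £15.30: alcohol → 11.75% → £1.80
Wooden train set £72.13: children's toys → 10% → £7.21
Umbrella £28.88: everything else → 8% → £2.31
Sparkling wine £16.48: alcohol → 11.75% → £1.94
Spiral notebook £2.41: everything else → 8% → £0.19
Jump rope £10.10: sporting goods → 8.25% → £0.83
Kite £29.73: children's toys → 10% → £2.97
Total tax = £10.00 + £1.80 + £7.21 + £2.31 + £1.94 + £0.19 + £0.83 + £2.97 = £27.25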